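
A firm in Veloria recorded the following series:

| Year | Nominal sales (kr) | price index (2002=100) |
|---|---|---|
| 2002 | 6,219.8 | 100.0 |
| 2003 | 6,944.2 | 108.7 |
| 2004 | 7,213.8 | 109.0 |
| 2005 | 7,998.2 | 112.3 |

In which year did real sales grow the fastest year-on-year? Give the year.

2005

2003: real = 6944.2/1.087 = 6388.41; growth vs 2002 (6219.80) = 2.71%.
2004: real = 7213.8/1.090 = 6618.17; growth vs 2003 (6388.41) = 3.60%.
2005: real = 7998.2/1.123 = 7122.17; growth vs 2004 (6618.17) = 7.62%.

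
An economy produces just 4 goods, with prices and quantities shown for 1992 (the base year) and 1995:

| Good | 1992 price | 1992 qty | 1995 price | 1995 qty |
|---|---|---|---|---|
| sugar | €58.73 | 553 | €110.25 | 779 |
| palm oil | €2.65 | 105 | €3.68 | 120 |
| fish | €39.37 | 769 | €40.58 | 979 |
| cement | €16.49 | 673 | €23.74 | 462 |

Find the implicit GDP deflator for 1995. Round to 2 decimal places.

148.57

Nominal GDP 1995 = 110.25·779 + 3.68·120 + 40.58·979 + 23.74·462 = 137022.05.
Real GDP 1995 (at 1992 prices) = 58.73·779 + 2.65·120 + 39.37·979 + 16.49·462 = 92230.28.
Deflator = Nominal/Real × 100 = 137022.05/92230.28 × 100 = 148.565.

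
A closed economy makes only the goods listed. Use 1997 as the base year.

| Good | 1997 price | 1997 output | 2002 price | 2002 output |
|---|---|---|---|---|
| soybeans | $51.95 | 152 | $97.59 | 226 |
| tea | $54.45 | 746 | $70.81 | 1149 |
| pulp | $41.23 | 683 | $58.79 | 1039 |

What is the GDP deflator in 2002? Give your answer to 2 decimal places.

140.43

Nominal GDP 2002 = 97.59·226 + 70.81·1149 + 58.79·1039 = 164498.84.
Real GDP 2002 (at 1997 prices) = 51.95·226 + 54.45·1149 + 41.23·1039 = 117141.72.
Deflator = Nominal/Real × 100 = 164498.84/117141.72 × 100 = 140.427.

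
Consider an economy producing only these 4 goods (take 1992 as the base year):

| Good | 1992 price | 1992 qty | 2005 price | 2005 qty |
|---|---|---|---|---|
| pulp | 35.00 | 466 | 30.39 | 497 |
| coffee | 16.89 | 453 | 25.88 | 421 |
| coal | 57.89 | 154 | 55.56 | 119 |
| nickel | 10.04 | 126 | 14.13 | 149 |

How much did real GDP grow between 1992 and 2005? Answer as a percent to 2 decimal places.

-3.66%

Real GDP 1992 = Nominal GDP 1992 = 35.00·466 + 16.89·453 + 57.89·154 + 10.04·126 = 34141.27.
Real GDP 2005 (at 1992 prices) = 35.00·497 + 16.89·421 + 57.89·119 + 10.04·149 = 32890.56.
Real growth = 32890.56/34141.27 − 1 = -0.0366.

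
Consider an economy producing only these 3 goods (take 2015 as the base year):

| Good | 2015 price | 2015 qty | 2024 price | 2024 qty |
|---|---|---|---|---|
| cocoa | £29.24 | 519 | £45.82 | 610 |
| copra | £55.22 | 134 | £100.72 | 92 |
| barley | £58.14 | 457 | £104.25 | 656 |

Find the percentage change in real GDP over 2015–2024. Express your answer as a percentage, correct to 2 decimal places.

Real GDP 2015 = Nominal GDP 2015 = 29.24·519 + 55.22·134 + 58.14·457 = 49145.02.
Real GDP 2024 (at 2015 prices) = 29.24·610 + 55.22·92 + 58.14·656 = 61056.48.
Real growth = 61056.48/49145.02 − 1 = 0.2424.

24.24%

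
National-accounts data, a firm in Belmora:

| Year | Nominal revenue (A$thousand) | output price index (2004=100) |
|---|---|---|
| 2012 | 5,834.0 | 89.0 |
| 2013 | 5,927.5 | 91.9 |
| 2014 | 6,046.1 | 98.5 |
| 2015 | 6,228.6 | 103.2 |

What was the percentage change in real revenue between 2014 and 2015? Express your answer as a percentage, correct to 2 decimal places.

Real revenue 2014 = 6046.1/0.985 = 6138.17.
Real revenue 2015 = 6228.6/1.032 = 6035.47.
Change = 6035.47/6138.17 − 1 = -0.0167.

-1.67%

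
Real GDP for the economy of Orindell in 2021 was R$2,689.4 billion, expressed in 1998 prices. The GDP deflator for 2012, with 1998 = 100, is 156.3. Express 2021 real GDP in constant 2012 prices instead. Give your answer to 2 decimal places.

R$4,203.53 billion

Real GDP in 2012 prices = Real GDP in 1998 prices × (P_2012/P_1998) = 2689.4 × 1.563 = 4203.53.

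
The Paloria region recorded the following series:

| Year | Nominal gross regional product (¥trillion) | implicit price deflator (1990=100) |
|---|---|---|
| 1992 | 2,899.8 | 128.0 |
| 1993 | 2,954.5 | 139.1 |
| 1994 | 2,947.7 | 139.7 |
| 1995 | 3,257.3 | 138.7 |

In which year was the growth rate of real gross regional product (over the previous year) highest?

1993: real = 2954.5/1.391 = 2124.01; growth vs 1992 (2265.47) = -6.24%.
1994: real = 2947.7/1.397 = 2110.02; growth vs 1993 (2124.01) = -0.66%.
1995: real = 3257.3/1.387 = 2348.45; growth vs 1994 (2110.02) = 11.30%.

1995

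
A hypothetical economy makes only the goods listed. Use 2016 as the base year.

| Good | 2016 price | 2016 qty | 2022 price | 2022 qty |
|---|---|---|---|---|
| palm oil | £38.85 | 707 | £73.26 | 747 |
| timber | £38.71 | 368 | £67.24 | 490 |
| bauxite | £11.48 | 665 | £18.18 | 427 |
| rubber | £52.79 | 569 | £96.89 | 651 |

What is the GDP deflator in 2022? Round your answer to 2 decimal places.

181.66

Nominal GDP 2022 = 73.26·747 + 67.24·490 + 18.18·427 + 96.89·651 = 158511.07.
Real GDP 2022 (at 2016 prices) = 38.85·747 + 38.71·490 + 11.48·427 + 52.79·651 = 87257.10.
Deflator = Nominal/Real × 100 = 158511.07/87257.10 × 100 = 181.660.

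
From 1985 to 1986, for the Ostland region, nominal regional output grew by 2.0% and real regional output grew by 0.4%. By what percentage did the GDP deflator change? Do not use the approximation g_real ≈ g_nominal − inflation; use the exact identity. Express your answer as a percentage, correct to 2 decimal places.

(1 + g_nom) = (1 + g_real)(1 + π), so π = 1.0200 / 1.0040 − 1 = 0.01594.

1.59%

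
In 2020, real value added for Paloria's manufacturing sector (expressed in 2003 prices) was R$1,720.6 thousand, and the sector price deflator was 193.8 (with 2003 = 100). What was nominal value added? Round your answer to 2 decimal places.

Nominal value added = Real × (sector price deflator/100) = 1720.6 × 1.938 = 3334.52.

R$3,334.52 thousand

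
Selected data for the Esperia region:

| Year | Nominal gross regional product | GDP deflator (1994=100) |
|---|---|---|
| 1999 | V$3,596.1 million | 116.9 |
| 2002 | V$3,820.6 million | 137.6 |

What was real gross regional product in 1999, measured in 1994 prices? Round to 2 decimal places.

V$3,076.22 million

Real gross regional product = Nominal / (GDP deflator/100) = 3596.1 / 1.169 = 3076.22.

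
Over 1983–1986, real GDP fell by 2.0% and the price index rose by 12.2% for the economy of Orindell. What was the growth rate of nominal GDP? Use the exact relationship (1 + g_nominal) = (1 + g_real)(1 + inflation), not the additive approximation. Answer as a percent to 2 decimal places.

9.96%

(1 + g_nom) = (1 + g_real)(1 + π) = 0.9800 × 1.1220 = 1.09956.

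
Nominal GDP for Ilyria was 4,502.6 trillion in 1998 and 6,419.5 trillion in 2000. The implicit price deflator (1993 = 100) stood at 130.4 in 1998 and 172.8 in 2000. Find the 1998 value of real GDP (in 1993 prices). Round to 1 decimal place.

3,452.9 trillion

Real GDP = Nominal / (implicit price deflator/100) = 4502.6 / 1.304 = 3452.91.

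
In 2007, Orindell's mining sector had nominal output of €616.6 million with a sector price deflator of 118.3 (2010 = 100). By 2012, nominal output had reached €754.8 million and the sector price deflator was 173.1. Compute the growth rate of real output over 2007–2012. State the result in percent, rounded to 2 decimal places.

-16.34%

Deflate each year: 2007 → 616.6/1.183 = 521.22; 2012 → 754.8/1.731 = 436.05.
So real output changed by 436.05/521.22 − 1 = -0.1634, i.e. -16.34%.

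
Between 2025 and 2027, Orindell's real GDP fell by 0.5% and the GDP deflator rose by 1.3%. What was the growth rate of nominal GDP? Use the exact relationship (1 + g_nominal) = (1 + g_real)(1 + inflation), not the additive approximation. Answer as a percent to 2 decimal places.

(1 + g_nom) = (1 + g_real)(1 + π) = 0.9950 × 1.0130 = 1.00794.

0.79%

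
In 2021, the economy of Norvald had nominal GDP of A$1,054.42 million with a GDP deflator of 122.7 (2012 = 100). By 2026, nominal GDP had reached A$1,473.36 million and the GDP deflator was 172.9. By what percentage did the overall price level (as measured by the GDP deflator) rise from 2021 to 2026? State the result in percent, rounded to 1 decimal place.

40.9%

Price-level change = 172.9 / 122.7 − 1 = 0.4091.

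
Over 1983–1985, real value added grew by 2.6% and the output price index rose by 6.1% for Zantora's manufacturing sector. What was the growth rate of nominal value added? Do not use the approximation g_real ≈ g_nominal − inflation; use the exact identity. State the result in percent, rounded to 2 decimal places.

(1 + g_nom) = (1 + g_real)(1 + π) = 1.0260 × 1.0610 = 1.08859.

8.86%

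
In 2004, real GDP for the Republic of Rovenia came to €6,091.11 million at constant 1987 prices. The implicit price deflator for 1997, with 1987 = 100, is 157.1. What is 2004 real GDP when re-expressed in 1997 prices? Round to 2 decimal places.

Real GDP in 1997 prices = Real GDP in 1987 prices × (P_1997/P_1987) = 6091.11 × 1.571 = 9569.13.

€9,569.13 million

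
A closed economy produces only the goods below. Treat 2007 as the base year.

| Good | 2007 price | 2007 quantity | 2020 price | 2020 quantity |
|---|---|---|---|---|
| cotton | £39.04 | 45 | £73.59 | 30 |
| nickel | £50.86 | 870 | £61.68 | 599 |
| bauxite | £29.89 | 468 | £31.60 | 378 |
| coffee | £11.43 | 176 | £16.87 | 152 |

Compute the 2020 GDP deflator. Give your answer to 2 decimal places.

Nominal GDP 2020 = 73.59·30 + 61.68·599 + 31.60·378 + 16.87·152 = 53663.06.
Real GDP 2020 (at 2007 prices) = 39.04·30 + 50.86·599 + 29.89·378 + 11.43·152 = 44672.12.
Deflator = Nominal/Real × 100 = 53663.06/44672.12 × 100 = 120.127.

120.13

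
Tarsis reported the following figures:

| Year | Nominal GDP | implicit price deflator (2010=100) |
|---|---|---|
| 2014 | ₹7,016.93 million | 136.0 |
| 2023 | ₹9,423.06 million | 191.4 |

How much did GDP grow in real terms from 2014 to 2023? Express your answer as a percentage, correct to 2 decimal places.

Real GDP 2014 = 7016.93 / 1.360 = 5159.51.
Real GDP 2023 = 9423.06 / 1.914 = 4923.23.
Real growth = 4923.23 / 5159.51 − 1 = -0.0458.

-4.58%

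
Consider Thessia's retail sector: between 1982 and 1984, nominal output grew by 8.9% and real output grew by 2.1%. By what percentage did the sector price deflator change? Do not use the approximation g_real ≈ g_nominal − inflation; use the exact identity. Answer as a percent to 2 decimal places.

6.66%

(1 + g_nom) = (1 + g_real)(1 + π), so π = 1.0890 / 1.0210 − 1 = 0.06660.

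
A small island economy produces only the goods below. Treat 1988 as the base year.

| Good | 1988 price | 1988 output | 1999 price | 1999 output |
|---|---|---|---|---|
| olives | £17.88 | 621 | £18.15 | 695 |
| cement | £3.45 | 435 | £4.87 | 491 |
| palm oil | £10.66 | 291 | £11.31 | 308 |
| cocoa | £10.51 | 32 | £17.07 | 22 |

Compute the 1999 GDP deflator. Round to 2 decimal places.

106.97

Nominal GDP 1999 = 18.15·695 + 4.87·491 + 11.31·308 + 17.07·22 = 18864.44.
Real GDP 1999 (at 1988 prices) = 17.88·695 + 3.45·491 + 10.66·308 + 10.51·22 = 17635.05.
Deflator = Nominal/Real × 100 = 18864.44/17635.05 × 100 = 106.971.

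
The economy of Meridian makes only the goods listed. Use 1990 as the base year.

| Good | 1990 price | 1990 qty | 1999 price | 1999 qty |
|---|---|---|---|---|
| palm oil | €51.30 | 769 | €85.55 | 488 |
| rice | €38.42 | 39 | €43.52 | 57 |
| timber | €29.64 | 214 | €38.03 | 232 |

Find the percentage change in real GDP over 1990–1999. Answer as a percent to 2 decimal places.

-27.89%

Real GDP 1990 = Nominal GDP 1990 = 51.30·769 + 38.42·39 + 29.64·214 = 47291.04.
Real GDP 1999 (at 1990 prices) = 51.30·488 + 38.42·57 + 29.64·232 = 34100.82.
Real growth = 34100.82/47291.04 − 1 = -0.2789.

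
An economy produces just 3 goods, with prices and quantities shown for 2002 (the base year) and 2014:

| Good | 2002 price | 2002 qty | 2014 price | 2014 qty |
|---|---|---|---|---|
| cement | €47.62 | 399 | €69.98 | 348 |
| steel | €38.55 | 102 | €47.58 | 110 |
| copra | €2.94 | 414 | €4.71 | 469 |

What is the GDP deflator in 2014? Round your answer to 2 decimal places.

143.28

Nominal GDP 2014 = 69.98·348 + 47.58·110 + 4.71·469 = 31795.83.
Real GDP 2014 (at 2002 prices) = 47.62·348 + 38.55·110 + 2.94·469 = 22191.12.
Deflator = Nominal/Real × 100 = 31795.83/22191.12 × 100 = 143.282.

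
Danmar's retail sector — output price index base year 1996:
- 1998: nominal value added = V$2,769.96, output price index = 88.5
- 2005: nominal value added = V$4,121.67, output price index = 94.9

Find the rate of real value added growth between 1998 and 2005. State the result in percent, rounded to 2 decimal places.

38.76%

Real value added 1998 = 2769.96 / 0.885 = 3129.90.
Real value added 2005 = 4121.67 / 0.949 = 4343.17.
Real growth = 4343.17 / 3129.90 − 1 = 0.3876.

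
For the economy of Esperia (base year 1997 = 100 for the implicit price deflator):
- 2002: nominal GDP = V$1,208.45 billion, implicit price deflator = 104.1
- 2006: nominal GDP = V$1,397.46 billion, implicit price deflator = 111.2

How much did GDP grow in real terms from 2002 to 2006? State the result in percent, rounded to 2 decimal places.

Deflate each year: 2002 → 1208.45/1.041 = 1160.85; 2006 → 1397.46/1.112 = 1256.71.
So real GDP changed by 1256.71/1160.85 − 1 = 0.0826, i.e. 8.26%.

8.26%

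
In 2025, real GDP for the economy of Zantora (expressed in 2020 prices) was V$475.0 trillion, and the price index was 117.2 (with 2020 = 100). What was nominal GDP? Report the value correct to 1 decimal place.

Nominal GDP = Real × (price index/100) = 475.0 × 1.172 = 556.70.

V$556.7 trillion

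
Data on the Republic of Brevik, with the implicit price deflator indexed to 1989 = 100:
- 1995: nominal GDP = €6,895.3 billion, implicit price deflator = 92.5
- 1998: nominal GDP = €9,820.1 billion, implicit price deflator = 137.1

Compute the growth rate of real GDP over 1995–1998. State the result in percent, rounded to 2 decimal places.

-3.91%

Real GDP 1995 = 6895.3 / 0.925 = 7454.38.
Real GDP 1998 = 9820.1 / 1.371 = 7162.73.
Real growth = 7162.73 / 7454.38 − 1 = -0.0391.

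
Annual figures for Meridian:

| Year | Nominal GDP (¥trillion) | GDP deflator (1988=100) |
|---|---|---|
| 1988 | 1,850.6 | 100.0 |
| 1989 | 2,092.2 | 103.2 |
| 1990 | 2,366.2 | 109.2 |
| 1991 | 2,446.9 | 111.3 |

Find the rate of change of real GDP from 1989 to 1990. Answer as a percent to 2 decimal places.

Real GDP 1989 = 2092.2/1.032 = 2027.33.
Real GDP 1990 = 2366.2/1.092 = 2166.85.
Change = 2166.85/2027.33 − 1 = 0.0688.

6.88%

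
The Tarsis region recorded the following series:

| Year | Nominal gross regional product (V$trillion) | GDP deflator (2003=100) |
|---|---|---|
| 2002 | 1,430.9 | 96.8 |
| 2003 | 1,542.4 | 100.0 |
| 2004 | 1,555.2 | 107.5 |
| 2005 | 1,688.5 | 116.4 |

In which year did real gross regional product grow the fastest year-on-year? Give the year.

2003: real = 1542.4/1.000 = 1542.40; growth vs 2002 (1478.20) = 4.34%.
2004: real = 1555.2/1.075 = 1446.70; growth vs 2003 (1542.40) = -6.20%.
2005: real = 1688.5/1.164 = 1450.60; growth vs 2004 (1446.70) = 0.27%.

2003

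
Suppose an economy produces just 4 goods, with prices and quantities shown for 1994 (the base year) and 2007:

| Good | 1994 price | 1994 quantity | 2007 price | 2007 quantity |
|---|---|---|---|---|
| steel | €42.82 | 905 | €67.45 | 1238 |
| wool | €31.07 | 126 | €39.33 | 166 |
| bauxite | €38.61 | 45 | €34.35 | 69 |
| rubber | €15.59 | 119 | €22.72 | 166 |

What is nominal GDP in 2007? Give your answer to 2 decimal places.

Nominal GDP 2007 = Σ (p_2007 × q_2007) = 67.45·1238 + 39.33·166 + 34.35·69 + 22.72·166 = 96173.55.

€96173.55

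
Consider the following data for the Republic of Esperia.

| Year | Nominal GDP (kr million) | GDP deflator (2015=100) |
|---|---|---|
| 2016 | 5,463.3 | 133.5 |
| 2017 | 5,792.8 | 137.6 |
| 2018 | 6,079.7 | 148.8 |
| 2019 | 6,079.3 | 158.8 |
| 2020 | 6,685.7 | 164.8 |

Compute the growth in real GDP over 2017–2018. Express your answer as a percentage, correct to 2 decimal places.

-2.95%

Real GDP 2017 = 5792.8/1.376 = 4209.88.
Real GDP 2018 = 6079.7/1.488 = 4085.82.
Change = 4085.82/4209.88 − 1 = -0.0295.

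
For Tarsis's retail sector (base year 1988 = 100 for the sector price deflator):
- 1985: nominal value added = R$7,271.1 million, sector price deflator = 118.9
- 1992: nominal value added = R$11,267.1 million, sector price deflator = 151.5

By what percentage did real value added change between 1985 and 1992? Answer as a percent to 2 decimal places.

Deflate each year: 1985 → 7271.1/1.189 = 6115.31; 1992 → 11267.1/1.515 = 7437.03.
So real value added changed by 7437.03/6115.31 − 1 = 0.2161, i.e. 21.61%.

21.61%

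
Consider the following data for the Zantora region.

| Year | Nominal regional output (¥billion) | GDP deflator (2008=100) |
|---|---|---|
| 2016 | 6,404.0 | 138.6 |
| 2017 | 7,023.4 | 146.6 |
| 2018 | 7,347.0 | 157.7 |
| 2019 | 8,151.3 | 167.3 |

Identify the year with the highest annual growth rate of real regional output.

2017: real = 7023.4/1.466 = 4790.86; growth vs 2016 (4620.49) = 3.69%.
2018: real = 7347.0/1.577 = 4658.85; growth vs 2017 (4790.86) = -2.76%.
2019: real = 8151.3/1.673 = 4872.27; growth vs 2018 (4658.85) = 4.58%.

2019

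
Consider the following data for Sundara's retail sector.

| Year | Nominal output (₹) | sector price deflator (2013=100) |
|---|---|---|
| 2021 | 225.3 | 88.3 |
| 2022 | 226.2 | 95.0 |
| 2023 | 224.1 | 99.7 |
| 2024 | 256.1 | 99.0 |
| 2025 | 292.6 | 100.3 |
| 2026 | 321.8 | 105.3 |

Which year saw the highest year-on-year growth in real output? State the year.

2022: real = 226.2/0.950 = 238.11; growth vs 2021 (255.15) = -6.68%.
2023: real = 224.1/0.997 = 224.77; growth vs 2022 (238.11) = -5.60%.
2024: real = 256.1/0.990 = 258.69; growth vs 2023 (224.77) = 15.09%.
2025: real = 292.6/1.003 = 291.72; growth vs 2024 (258.69) = 12.77%.
2026: real = 321.8/1.053 = 305.60; growth vs 2025 (291.72) = 4.76%.

2024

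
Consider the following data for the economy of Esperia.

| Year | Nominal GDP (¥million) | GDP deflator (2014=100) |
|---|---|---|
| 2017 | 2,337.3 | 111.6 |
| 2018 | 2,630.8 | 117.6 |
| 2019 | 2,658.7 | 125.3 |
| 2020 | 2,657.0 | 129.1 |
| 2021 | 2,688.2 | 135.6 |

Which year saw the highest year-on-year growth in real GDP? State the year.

2018

2018: real = 2630.8/1.176 = 2237.07; growth vs 2017 (2094.35) = 6.81%.
2019: real = 2658.7/1.253 = 2121.87; growth vs 2018 (2237.07) = -5.15%.
2020: real = 2657.0/1.291 = 2058.09; growth vs 2019 (2121.87) = -3.01%.
2021: real = 2688.2/1.356 = 1982.45; growth vs 2020 (2058.09) = -3.68%.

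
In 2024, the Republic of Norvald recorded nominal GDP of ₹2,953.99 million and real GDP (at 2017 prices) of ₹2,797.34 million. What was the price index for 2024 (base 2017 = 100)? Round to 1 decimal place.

price index = (Nominal / Real) × 100 = 2953.99 / 2797.34 × 100 = 105.60.

105.6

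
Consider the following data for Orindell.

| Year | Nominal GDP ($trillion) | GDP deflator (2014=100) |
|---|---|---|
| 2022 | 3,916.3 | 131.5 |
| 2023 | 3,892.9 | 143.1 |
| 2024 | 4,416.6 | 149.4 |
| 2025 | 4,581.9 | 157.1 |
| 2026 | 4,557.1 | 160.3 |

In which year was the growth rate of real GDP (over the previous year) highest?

2023: real = 3892.9/1.431 = 2720.41; growth vs 2022 (2978.17) = -8.65%.
2024: real = 4416.6/1.494 = 2956.22; growth vs 2023 (2720.41) = 8.67%.
2025: real = 4581.9/1.571 = 2916.55; growth vs 2024 (2956.22) = -1.34%.
2026: real = 4557.1/1.603 = 2842.86; growth vs 2025 (2916.55) = -2.53%.

2024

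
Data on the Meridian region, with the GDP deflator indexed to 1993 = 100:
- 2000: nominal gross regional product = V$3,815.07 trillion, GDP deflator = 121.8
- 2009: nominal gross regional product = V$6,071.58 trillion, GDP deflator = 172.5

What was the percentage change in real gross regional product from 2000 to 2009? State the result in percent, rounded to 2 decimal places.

12.37%

Deflate each year: 2000 → 3815.07/1.218 = 3132.24; 2009 → 6071.58/1.725 = 3519.76.
So real gross regional product changed by 3519.76/3132.24 − 1 = 0.1237, i.e. 12.37%.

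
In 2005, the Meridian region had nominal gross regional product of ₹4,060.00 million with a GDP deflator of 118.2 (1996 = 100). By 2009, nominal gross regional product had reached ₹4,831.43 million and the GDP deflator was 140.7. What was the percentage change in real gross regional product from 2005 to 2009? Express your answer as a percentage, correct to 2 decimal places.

-0.03%

Deflate each year: 2005 → 4060.00/1.182 = 3434.86; 2009 → 4831.43/1.407 = 3433.85.
So real gross regional product changed by 3433.85/3434.86 − 1 = -0.0003, i.e. -0.03%.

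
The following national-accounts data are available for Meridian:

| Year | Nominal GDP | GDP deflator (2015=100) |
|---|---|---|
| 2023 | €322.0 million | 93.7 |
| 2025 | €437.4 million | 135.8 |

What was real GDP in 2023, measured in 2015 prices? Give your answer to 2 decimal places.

Real GDP = Nominal / (GDP deflator/100) = 322.0 / 0.937 = 343.65.

€343.65 million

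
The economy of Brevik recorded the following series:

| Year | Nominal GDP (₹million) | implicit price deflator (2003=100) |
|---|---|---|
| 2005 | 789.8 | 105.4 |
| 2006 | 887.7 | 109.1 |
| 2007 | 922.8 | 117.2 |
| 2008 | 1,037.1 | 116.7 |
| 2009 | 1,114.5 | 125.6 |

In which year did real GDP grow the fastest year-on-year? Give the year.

2008

2006: real = 887.7/1.091 = 813.66; growth vs 2005 (749.34) = 8.58%.
2007: real = 922.8/1.172 = 787.37; growth vs 2006 (813.66) = -3.23%.
2008: real = 1037.1/1.167 = 888.69; growth vs 2007 (787.37) = 12.87%.
2009: real = 1114.5/1.256 = 887.34; growth vs 2008 (888.69) = -0.15%.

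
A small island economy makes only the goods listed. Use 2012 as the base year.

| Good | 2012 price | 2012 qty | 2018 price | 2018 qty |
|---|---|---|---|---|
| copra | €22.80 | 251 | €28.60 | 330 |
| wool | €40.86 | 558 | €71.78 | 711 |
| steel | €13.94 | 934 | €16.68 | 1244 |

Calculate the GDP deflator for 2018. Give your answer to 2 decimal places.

Nominal GDP 2018 = 28.60·330 + 71.78·711 + 16.68·1244 = 81223.50.
Real GDP 2018 (at 2012 prices) = 22.80·330 + 40.86·711 + 13.94·1244 = 53916.82.
Deflator = Nominal/Real × 100 = 81223.50/53916.82 × 100 = 150.646.

150.65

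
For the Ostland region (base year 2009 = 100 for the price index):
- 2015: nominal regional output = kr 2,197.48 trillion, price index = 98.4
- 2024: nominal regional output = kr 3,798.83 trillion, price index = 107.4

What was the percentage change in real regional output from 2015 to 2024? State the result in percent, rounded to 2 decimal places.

58.39%

Deflate each year: 2015 → 2197.48/0.984 = 2233.21; 2024 → 3798.83/1.074 = 3537.09.
So real regional output changed by 3537.09/2233.21 − 1 = 0.5839, i.e. 58.39%.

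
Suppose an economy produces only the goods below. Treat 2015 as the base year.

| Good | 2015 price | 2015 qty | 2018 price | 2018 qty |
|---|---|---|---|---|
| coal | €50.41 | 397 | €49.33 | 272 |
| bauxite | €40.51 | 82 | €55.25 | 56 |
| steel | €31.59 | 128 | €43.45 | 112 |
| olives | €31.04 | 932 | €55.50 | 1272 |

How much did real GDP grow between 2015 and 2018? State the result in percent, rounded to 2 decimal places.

4.78%

Real GDP 2015 = Nominal GDP 2015 = 50.41·397 + 40.51·82 + 31.59·128 + 31.04·932 = 56307.39.
Real GDP 2018 (at 2015 prices) = 50.41·272 + 40.51·56 + 31.59·112 + 31.04·1272 = 59001.04.
Real growth = 59001.04/56307.39 − 1 = 0.0478.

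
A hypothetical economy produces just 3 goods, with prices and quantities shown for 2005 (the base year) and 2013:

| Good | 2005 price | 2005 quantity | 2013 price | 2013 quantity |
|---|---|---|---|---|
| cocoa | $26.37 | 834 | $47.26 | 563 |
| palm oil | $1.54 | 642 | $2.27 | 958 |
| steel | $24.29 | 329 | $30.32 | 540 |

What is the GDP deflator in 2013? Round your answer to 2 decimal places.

153.39

Nominal GDP 2013 = 47.26·563 + 2.27·958 + 30.32·540 = 45154.84.
Real GDP 2013 (at 2005 prices) = 26.37·563 + 1.54·958 + 24.29·540 = 29438.23.
Deflator = Nominal/Real × 100 = 45154.84/29438.23 × 100 = 153.388.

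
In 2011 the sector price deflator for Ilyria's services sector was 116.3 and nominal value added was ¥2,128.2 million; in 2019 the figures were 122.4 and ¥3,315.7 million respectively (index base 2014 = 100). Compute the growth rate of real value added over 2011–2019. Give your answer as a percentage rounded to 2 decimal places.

48.03%

Real value added 2011 = 2128.2 / 1.163 = 1829.92.
Real value added 2019 = 3315.7 / 1.224 = 2708.91.
Real growth = 2708.91 / 1829.92 − 1 = 0.4803.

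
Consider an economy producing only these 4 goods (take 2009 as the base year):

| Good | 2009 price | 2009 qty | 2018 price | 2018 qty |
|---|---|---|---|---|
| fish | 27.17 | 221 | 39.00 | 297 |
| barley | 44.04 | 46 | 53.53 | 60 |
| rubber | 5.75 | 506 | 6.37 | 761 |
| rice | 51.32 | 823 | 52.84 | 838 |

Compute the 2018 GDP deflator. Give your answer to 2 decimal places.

110.03

Nominal GDP 2018 = 39.00·297 + 53.53·60 + 6.37·761 + 52.84·838 = 63922.29.
Real GDP 2018 (at 2009 prices) = 27.17·297 + 44.04·60 + 5.75·761 + 51.32·838 = 58093.80.
Deflator = Nominal/Real × 100 = 63922.29/58093.80 × 100 = 110.033.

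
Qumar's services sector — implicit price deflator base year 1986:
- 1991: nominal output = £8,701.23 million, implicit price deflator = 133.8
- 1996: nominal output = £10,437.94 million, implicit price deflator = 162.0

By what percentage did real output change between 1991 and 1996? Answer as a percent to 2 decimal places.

Deflate each year: 1991 → 8701.23/1.338 = 6503.16; 1996 → 10437.94/1.620 = 6443.17.
So real output changed by 6443.17/6503.16 − 1 = -0.0092, i.e. -0.92%.

-0.92%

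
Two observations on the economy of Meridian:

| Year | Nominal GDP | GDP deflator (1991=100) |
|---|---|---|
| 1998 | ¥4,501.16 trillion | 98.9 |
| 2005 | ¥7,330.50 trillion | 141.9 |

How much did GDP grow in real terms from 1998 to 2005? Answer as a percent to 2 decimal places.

Deflate each year: 1998 → 4501.16/0.989 = 4551.22; 2005 → 7330.50/1.419 = 5165.96.
So real GDP changed by 5165.96/4551.22 − 1 = 0.1351, i.e. 13.51%.

13.51%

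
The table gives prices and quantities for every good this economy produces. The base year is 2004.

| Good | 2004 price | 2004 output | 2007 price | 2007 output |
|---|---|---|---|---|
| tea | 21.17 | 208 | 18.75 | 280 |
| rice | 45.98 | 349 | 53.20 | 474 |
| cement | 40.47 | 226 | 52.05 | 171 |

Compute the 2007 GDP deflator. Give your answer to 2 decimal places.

Nominal GDP 2007 = 18.75·280 + 53.20·474 + 52.05·171 = 39367.35.
Real GDP 2007 (at 2004 prices) = 21.17·280 + 45.98·474 + 40.47·171 = 34642.49.
Deflator = Nominal/Real × 100 = 39367.35/34642.49 × 100 = 113.639.

113.64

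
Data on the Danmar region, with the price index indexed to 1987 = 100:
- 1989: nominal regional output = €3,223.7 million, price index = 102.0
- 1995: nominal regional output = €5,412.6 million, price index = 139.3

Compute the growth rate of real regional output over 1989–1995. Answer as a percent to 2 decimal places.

Deflate each year: 1989 → 3223.7/1.020 = 3160.49; 1995 → 5412.6/1.393 = 3885.57.
So real regional output changed by 3885.57/3160.49 − 1 = 0.2294, i.e. 22.94%.

22.94%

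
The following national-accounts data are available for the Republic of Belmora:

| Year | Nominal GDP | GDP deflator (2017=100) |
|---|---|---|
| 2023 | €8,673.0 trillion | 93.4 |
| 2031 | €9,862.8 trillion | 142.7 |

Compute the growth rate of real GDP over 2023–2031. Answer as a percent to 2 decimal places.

Deflate each year: 2023 → 8673.0/0.934 = 9285.87; 2031 → 9862.8/1.427 = 6911.56.
So real GDP changed by 6911.56/9285.87 − 1 = -0.2557, i.e. -25.57%.

-25.57%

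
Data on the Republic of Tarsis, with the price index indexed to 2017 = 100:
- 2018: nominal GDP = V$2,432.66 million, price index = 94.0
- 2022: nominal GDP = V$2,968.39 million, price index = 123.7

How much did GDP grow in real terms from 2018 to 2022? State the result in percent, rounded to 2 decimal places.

Deflate each year: 2018 → 2432.66/0.940 = 2587.94; 2022 → 2968.39/1.237 = 2399.67.
So real GDP changed by 2399.67/2587.94 − 1 = -0.0727, i.e. -7.27%.

-7.27%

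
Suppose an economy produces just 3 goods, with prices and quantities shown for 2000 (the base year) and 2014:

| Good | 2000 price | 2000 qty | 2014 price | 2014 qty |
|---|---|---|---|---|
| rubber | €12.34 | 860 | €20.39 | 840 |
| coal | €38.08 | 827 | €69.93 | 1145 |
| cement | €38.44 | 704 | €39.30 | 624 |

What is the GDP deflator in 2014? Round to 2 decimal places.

Nominal GDP 2014 = 20.39·840 + 69.93·1145 + 39.30·624 = 121720.65.
Real GDP 2014 (at 2000 prices) = 12.34·840 + 38.08·1145 + 38.44·624 = 77953.76.
Deflator = Nominal/Real × 100 = 121720.65/77953.76 × 100 = 156.145.

156.14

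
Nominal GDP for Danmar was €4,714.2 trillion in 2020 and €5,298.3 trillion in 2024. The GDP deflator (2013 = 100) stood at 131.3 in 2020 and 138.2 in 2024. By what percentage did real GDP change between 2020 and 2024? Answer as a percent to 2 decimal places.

6.78%

Real GDP 2020 = 4714.2 / 1.313 = 3590.40.
Real GDP 2024 = 5298.3 / 1.382 = 3833.79.
Real growth = 3833.79 / 3590.40 − 1 = 0.0678.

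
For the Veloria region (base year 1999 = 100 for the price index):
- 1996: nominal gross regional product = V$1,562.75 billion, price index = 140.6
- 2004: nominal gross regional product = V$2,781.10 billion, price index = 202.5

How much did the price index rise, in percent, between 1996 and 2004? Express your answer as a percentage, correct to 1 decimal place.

44.0%

Price-level change = 202.5 / 140.6 − 1 = 0.4403.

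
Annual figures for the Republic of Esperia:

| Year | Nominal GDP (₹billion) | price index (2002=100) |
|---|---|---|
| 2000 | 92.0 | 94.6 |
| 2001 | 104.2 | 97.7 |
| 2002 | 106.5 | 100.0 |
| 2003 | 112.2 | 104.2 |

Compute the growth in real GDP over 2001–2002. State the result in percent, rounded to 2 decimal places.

Real GDP 2001 = 104.2/0.977 = 106.65.
Real GDP 2002 = 106.5/1.000 = 106.50.
Change = 106.50/106.65 − 1 = -0.0014.

-0.14%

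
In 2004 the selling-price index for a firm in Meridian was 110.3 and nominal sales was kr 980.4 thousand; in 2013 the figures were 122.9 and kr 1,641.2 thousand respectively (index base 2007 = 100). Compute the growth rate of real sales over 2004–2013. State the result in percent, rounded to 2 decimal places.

50.24%

Deflate each year: 2004 → 980.4/1.103 = 888.85; 2013 → 1641.2/1.229 = 1335.39.
So real sales changed by 1335.39/888.85 − 1 = 0.5024, i.e. 50.24%.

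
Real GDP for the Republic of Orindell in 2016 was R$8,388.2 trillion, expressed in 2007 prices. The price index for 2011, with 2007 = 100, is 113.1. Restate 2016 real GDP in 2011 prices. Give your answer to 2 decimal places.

R$9,487.05 trillion

Real GDP in 2011 prices = Real GDP in 2007 prices × (P_2011/P_2007) = 8388.2 × 1.131 = 9487.05.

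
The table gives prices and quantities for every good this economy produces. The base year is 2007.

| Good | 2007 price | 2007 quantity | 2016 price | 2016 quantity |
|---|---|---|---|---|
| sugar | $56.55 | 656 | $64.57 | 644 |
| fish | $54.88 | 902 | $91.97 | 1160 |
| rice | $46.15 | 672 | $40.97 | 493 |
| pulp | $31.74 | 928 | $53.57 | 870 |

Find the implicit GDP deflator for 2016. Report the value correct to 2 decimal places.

Nominal GDP 2016 = 64.57·644 + 91.97·1160 + 40.97·493 + 53.57·870 = 215072.39.
Real GDP 2016 (at 2007 prices) = 56.55·644 + 54.88·1160 + 46.15·493 + 31.74·870 = 150444.75.
Deflator = Nominal/Real × 100 = 215072.39/150444.75 × 100 = 142.958.

142.96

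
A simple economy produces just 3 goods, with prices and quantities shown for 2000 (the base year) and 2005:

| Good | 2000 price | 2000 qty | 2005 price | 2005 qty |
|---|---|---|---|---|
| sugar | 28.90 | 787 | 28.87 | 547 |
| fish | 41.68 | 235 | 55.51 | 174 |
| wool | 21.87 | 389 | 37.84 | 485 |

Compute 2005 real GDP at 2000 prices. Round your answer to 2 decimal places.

Real GDP 2005 = Σ (p_2000 × q_2005) = 28.90·547 + 41.68·174 + 21.87·485 = 33667.57.

33667.57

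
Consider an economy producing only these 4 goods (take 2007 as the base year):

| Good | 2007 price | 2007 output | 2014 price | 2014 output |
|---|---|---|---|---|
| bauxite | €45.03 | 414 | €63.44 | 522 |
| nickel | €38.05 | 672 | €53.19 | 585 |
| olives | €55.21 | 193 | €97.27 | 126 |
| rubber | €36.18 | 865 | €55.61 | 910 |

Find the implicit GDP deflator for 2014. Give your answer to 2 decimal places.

Nominal GDP 2014 = 63.44·522 + 53.19·585 + 97.27·126 + 55.61·910 = 127092.95.
Real GDP 2014 (at 2007 prices) = 45.03·522 + 38.05·585 + 55.21·126 + 36.18·910 = 85645.17.
Deflator = Nominal/Real × 100 = 127092.95/85645.17 × 100 = 148.395.

148.39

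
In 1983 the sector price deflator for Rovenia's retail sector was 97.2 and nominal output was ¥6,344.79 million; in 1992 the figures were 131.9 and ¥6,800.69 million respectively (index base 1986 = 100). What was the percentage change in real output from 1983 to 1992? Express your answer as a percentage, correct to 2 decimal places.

-21.01%

Deflate each year: 1983 → 6344.79/0.972 = 6527.56; 1992 → 6800.69/1.319 = 5155.94.
So real output changed by 5155.94/6527.56 − 1 = -0.2101, i.e. -21.01%.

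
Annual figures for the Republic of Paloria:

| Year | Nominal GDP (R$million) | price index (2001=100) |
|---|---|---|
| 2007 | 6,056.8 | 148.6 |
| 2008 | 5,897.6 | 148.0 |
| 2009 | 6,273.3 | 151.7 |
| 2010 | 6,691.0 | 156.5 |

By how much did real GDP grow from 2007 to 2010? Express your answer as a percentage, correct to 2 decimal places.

4.89%

Real GDP 2007 = 6056.8/1.486 = 4075.91.
Real GDP 2010 = 6691.0/1.565 = 4275.40.
Change = 4275.40/4075.91 − 1 = 0.0489.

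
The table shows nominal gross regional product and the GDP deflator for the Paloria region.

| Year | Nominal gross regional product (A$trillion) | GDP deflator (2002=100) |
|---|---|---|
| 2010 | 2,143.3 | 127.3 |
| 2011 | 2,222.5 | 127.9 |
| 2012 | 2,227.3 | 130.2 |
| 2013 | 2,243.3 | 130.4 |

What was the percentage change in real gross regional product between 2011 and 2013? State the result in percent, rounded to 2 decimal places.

-1.00%

Real gross regional product 2011 = 2222.5/1.279 = 1737.69.
Real gross regional product 2013 = 2243.3/1.304 = 1720.32.
Change = 1720.32/1737.69 − 1 = -0.0100.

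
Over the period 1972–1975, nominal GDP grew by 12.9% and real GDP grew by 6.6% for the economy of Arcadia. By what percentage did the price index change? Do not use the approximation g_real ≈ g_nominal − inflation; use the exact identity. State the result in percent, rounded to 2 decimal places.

(1 + g_nom) = (1 + g_real)(1 + π), so π = 1.1290 / 1.0660 − 1 = 0.05910.

5.91%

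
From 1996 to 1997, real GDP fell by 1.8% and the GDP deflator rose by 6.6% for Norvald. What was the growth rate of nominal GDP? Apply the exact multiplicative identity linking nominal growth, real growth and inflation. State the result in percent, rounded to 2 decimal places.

4.68%

(1 + g_nom) = (1 + g_real)(1 + π) = 0.9820 × 1.0660 = 1.04681.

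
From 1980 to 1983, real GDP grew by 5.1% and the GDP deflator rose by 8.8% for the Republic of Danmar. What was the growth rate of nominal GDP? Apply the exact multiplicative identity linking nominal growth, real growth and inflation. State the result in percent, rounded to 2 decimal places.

14.35%

(1 + g_nom) = (1 + g_real)(1 + π) = 1.0510 × 1.0880 = 1.14349.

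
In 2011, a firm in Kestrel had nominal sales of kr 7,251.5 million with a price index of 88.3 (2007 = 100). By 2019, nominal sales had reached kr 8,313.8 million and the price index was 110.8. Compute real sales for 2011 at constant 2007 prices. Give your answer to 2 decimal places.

kr 8,212.34 million

Real sales = Nominal / (price index/100) = 7251.5 / 0.883 = 8212.34.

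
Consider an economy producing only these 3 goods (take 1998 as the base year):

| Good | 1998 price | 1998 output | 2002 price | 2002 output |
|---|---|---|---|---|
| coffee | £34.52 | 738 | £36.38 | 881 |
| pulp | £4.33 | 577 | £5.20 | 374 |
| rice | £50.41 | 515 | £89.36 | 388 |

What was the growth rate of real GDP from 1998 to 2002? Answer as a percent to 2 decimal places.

Real GDP 1998 = Nominal GDP 1998 = 34.52·738 + 4.33·577 + 50.41·515 = 53935.32.
Real GDP 2002 (at 1998 prices) = 34.52·881 + 4.33·374 + 50.41·388 = 51590.62.
Real growth = 51590.62/53935.32 − 1 = -0.0435.

-4.35%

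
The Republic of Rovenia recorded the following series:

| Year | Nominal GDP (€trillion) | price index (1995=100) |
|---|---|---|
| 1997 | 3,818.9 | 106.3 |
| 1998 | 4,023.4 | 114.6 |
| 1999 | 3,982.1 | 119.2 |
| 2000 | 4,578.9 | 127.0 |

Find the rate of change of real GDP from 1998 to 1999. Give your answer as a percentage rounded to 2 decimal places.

-4.85%

Real GDP 1998 = 4023.4/1.146 = 3510.82.
Real GDP 1999 = 3982.1/1.192 = 3340.69.
Change = 3340.69/3510.82 − 1 = -0.0485.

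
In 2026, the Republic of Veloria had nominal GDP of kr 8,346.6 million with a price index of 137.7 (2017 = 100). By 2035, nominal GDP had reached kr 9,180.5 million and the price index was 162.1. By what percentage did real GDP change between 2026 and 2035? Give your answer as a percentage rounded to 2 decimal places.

-6.57%

Deflate each year: 2026 → 8346.6/1.377 = 6061.44; 2035 → 9180.5/1.621 = 5663.48.
So real GDP changed by 5663.48/6061.44 − 1 = -0.0657, i.e. -6.57%.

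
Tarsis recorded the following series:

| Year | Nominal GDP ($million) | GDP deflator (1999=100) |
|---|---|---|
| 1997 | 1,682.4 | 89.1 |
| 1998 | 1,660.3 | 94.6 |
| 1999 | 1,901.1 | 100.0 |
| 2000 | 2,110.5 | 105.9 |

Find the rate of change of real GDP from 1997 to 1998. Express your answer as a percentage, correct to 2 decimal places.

-7.05%

Real GDP 1997 = 1682.4/0.891 = 1888.22.
Real GDP 1998 = 1660.3/0.946 = 1755.07.
Change = 1755.07/1888.22 − 1 = -0.0705.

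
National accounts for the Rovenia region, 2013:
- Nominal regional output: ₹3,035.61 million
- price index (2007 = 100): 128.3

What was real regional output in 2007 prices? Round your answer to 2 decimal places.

Real regional output = Nominal / (price index/100) = 3035.61 / 1.283 = 2366.02.

₹2,366.02 million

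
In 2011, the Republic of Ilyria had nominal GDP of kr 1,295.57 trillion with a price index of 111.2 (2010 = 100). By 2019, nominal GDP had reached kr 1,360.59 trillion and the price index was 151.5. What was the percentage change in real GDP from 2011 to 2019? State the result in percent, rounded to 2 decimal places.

-22.92%

Deflate each year: 2011 → 1295.57/1.112 = 1165.08; 2019 → 1360.59/1.515 = 898.08.
So real GDP changed by 898.08/1165.08 − 1 = -0.2292, i.e. -22.92%.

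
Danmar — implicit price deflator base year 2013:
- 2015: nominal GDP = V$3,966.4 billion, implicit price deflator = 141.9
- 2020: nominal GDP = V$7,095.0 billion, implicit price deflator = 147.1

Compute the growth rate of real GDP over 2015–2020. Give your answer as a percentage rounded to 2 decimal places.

Real GDP 2015 = 3966.4 / 1.419 = 2795.21.
Real GDP 2020 = 7095.0 / 1.471 = 4823.25.
Real growth = 4823.25 / 2795.21 − 1 = 0.7255.

72.55%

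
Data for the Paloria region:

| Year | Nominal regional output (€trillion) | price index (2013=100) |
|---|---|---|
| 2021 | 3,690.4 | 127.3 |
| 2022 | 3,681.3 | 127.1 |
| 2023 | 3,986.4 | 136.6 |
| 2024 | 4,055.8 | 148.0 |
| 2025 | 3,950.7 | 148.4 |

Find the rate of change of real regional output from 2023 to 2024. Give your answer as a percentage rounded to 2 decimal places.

Real regional output 2023 = 3986.4/1.366 = 2918.30.
Real regional output 2024 = 4055.8/1.480 = 2740.41.
Change = 2740.41/2918.30 − 1 = -0.0610.

-6.10%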